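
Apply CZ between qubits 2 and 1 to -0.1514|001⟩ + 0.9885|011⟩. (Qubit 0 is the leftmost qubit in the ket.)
-0.1514|001⟩ - 0.9885|011⟩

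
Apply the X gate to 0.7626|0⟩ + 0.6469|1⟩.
0.6469|0⟩ + 0.7626|1⟩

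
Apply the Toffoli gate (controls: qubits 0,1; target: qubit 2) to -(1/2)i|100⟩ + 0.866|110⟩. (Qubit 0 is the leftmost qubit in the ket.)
-(1/2)i|100⟩ + 0.866|111⟩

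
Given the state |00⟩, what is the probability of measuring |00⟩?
1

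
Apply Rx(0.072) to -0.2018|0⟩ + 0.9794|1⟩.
(-0.2017 - 0.03525i)|0⟩ + (0.9788 + 0.007263i)|1⟩

Rx(0.072) = [[cos(θ/2), −i·sin(θ/2)], [−i·sin(θ/2), cos(θ/2)]]; θ = 0.072, cos(θ/2) ≈ 0.999352, sin(θ/2) ≈ 0.0359922.
With a = amp(|0⟩) = -0.2018 and b = amp(|1⟩) = 0.9794:
new amp(|0⟩) = (0.999352)·a + (-0.0359922i)·b = (-0.2017 - 0.03525i)
new amp(|1⟩) = (-0.0359922i)·a + (0.999352)·b = (0.9788 + 0.007263i)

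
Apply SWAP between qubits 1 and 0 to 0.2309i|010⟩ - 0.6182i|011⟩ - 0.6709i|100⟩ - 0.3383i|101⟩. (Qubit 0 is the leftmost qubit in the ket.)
-0.6709i|010⟩ - 0.3383i|011⟩ + 0.2309i|100⟩ - 0.6182i|101⟩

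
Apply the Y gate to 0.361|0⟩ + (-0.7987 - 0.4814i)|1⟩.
(-0.4814 + 0.7987i)|0⟩ + 0.361i|1⟩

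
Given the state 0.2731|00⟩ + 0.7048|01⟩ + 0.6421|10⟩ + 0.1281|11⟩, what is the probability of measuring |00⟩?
0.07458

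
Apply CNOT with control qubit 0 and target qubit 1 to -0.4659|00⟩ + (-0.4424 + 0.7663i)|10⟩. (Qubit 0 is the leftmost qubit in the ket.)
-0.4659|00⟩ + (-0.4424 + 0.7663i)|11⟩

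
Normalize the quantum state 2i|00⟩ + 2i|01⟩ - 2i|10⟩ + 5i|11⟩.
0.3288i|00⟩ + 0.3288i|01⟩ - 0.3288i|10⟩ + 0.822i|11⟩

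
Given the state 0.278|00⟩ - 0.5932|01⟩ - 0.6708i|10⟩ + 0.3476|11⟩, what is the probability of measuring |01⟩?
0.3519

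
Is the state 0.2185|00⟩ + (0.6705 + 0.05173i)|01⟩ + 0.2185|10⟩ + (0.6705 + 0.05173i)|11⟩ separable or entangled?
Separable

Writing the state as a|00⟩ + b|01⟩ + c|10⟩ + d|11⟩, it is a product state iff ad − bc = 0.
Here (a, b, c, d) = (0.2185, (0.6705 + 0.05173i), 0.2185, (0.6705 + 0.05173i)): ad − bc = (0.2185)(0.6705 + 0.05173i) − (0.6705 + 0.05173i)(0.2185) = 0, so the state is separable.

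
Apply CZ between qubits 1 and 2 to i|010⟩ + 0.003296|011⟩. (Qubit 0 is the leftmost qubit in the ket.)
i|010⟩ - 0.003296|011⟩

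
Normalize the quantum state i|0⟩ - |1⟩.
(1/√2)i|0⟩ - 1/√2|1⟩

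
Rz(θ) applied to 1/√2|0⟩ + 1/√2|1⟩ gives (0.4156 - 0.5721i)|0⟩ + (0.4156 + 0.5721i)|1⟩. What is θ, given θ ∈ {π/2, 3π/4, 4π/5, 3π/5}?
3π/5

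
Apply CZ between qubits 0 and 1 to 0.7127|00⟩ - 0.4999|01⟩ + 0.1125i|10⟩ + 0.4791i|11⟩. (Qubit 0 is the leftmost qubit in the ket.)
0.7127|00⟩ - 0.4999|01⟩ + 0.1125i|10⟩ - 0.4791i|11⟩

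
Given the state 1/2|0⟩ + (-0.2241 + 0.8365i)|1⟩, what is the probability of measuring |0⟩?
1/4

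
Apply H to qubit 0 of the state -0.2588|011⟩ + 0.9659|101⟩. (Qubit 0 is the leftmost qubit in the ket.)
0.683|001⟩ - 0.183|011⟩ - 0.683|101⟩ - 0.183|111⟩

H on qubit 0 mixes each pair of kets that differ only in qubit 0: amplitudes (a, b) of (|…0…⟩, |…1…⟩) become ((a + b)/√2, (a − b)/√2). Kets absent from the input have amplitude 0.
(|001⟩, |101⟩): (a, b) = (0, 0.9659) → (0.683, -0.683)
(|011⟩, |111⟩): (a, b) = (-0.2588, 0) → (-0.183, -0.183)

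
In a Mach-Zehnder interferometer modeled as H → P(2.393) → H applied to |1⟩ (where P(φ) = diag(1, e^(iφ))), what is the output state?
(0.8663 - 0.3403i)|0⟩ + (0.1337 + 0.3403i)|1⟩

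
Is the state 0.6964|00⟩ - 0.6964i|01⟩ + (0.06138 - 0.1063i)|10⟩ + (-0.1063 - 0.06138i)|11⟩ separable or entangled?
Separable

Writing the state as a|00⟩ + b|01⟩ + c|10⟩ + d|11⟩, it is a product state iff ad − bc = 0.
Here (a, b, c, d) = (0.6964, -0.6964i, (0.06138 - 0.1063i), (-0.1063 - 0.06138i)): ad − bc = (0.6964)(-0.1063 - 0.06138i) − (-0.6964i)(0.06138 - 0.1063i) = 0, so the state is separable.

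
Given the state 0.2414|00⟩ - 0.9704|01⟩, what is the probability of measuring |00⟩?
0.05827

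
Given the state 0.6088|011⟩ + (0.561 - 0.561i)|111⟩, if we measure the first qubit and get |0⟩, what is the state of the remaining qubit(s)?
|11⟩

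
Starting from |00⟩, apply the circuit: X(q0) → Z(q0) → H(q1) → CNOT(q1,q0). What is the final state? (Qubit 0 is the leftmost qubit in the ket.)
-1/√2|01⟩ - 1/√2|10⟩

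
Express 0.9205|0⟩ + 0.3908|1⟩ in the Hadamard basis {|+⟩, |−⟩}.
0.9272|+⟩ + 0.3746|−⟩

With |ψ⟩ = α|0⟩ + β|1⟩, the Hadamard-basis coefficients are ⟨+|ψ⟩ = (α + β)/√2 and ⟨−|ψ⟩ = (α − β)/√2.
Here α = 0.9205, β = 0.3908: (α + β)/√2 = 0.9272, (α − β)/√2 = 0.3746.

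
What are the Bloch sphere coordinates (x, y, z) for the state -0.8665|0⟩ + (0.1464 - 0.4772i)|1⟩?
(-0.2537, 0.827, 0.5017)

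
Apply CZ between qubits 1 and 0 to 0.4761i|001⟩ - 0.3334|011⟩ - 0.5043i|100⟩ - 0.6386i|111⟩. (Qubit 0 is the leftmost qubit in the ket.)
0.4761i|001⟩ - 0.3334|011⟩ - 0.5043i|100⟩ + 0.6386i|111⟩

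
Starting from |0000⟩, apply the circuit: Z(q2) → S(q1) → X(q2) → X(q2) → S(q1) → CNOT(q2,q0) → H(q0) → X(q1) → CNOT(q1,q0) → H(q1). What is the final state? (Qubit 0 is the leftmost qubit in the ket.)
1/2|0000⟩ - 1/2|0100⟩ + 1/2|1000⟩ - 1/2|1100⟩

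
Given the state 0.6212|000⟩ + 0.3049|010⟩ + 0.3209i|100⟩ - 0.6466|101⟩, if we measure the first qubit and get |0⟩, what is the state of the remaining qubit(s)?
0.8977|00⟩ + 0.4406|10⟩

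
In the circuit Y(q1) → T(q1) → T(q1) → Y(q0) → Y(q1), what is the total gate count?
5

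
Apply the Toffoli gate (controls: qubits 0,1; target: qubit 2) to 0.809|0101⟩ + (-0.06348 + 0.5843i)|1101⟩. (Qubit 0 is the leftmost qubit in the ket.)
0.809|0101⟩ + (-0.06348 + 0.5843i)|1111⟩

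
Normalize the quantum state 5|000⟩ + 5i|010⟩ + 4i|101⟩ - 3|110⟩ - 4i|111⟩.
0.5241|000⟩ + 0.5241i|010⟩ + 0.4193i|101⟩ - 0.3145|110⟩ - 0.4193i|111⟩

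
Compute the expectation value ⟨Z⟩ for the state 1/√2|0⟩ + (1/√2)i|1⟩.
0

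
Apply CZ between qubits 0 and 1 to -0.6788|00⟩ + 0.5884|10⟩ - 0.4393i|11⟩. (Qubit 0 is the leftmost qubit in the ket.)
-0.6788|00⟩ + 0.5884|10⟩ + 0.4393i|11⟩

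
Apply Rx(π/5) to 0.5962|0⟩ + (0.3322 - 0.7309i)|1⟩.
(0.3412 - 0.1027i)|0⟩ + (0.3159 - 0.8794i)|1⟩

Rx(π/5) = [[cos(θ/2), −i·sin(θ/2)], [−i·sin(θ/2), cos(θ/2)]]; θ = π/5, cos(θ/2) ≈ 0.951057, sin(θ/2) ≈ 0.309017.
With a = amp(|0⟩) = 0.5962 and b = amp(|1⟩) = (0.3322 - 0.7309i):
new amp(|0⟩) = (0.951057)·a + (-0.309017i)·b = (0.3412 - 0.1027i)
new amp(|1⟩) = (-0.309017i)·a + (0.951057)·b = (0.3159 - 0.8794i)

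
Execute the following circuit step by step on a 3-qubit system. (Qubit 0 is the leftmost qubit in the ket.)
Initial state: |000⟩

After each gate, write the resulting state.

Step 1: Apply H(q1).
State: 1/√2|000⟩ + 1/√2|010⟩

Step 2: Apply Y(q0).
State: (1/√2)i|100⟩ + (1/√2)i|110⟩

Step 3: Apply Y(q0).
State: 1/√2|000⟩ + 1/√2|010⟩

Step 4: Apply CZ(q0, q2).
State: 1/√2|000⟩ + 1/√2|010⟩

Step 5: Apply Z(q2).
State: 1/√2|000⟩ + 1/√2|010⟩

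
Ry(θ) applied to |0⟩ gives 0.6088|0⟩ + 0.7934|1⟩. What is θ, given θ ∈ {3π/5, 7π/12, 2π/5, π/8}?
7π/12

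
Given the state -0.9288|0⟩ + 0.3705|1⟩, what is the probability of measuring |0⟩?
0.8627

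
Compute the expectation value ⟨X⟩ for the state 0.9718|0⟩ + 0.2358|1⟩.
0.4583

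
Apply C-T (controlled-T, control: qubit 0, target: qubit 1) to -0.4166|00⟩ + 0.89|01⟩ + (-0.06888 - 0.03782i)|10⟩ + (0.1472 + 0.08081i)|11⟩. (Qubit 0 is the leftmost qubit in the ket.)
-0.4166|00⟩ + 0.89|01⟩ + (-0.06888 - 0.03782i)|10⟩ + (0.04694 + 0.1612i)|11⟩

C-T leaves the control-|0⟩ kets |00⟩, |01⟩ unchanged and applies T to qubit 1 on the control-|1⟩ pair (|10⟩, |11⟩).
T = [[1, 0], [0, (1/√2 + (1/√2)i)]].
With a = amp(|10⟩) = (-0.06888 - 0.03782i) and b = amp(|11⟩) = (0.1472 + 0.08081i):
new amp(|10⟩) = (1)·a = (-0.06888 - 0.03782i)
new amp(|11⟩) = (1/√2 + (1/√2)i)·b = (0.04694 + 0.1612i)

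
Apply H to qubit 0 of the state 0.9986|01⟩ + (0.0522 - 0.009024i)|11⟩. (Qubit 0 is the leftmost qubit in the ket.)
(0.743 - 0.006381i)|01⟩ + (0.6692 + 0.006381i)|11⟩

H on qubit 0 mixes each pair of kets that differ only in qubit 0: amplitudes (a, b) of (|…0…⟩, |…1…⟩) become ((a + b)/√2, (a − b)/√2). Kets absent from the input have amplitude 0.
(|01⟩, |11⟩): (a, b) = (0.9986, (0.0522 - 0.009024i)) → ((0.743 - 0.006381i), (0.6692 + 0.006381i))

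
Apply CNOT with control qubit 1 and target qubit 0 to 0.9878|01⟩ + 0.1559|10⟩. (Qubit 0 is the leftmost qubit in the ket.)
0.1559|10⟩ + 0.9878|11⟩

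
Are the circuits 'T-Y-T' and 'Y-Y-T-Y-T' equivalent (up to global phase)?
Yes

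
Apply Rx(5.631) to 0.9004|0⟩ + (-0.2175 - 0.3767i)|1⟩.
(-0.9736 + 0.06967i)|0⟩ + (0.206 + 0.06841i)|1⟩

Rx(5.631) = [[cos(θ/2), −i·sin(θ/2)], [−i·sin(θ/2), cos(θ/2)]]; θ = 5.631, cos(θ/2) ≈ -0.947301, sin(θ/2) ≈ 0.320344.
With a = amp(|0⟩) = 0.9004 and b = amp(|1⟩) = (-0.2175 - 0.3767i):
new amp(|0⟩) = (-0.947301)·a + (-0.320344i)·b = (-0.9736 + 0.06967i)
new amp(|1⟩) = (-0.320344i)·a + (-0.947301)·b = (0.206 + 0.06841i)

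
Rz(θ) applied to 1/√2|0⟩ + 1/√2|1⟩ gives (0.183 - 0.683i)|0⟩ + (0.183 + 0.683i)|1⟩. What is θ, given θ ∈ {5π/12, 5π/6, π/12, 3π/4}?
5π/6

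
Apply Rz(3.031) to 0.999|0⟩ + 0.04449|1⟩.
(0.05521 - 0.9975i)|0⟩ + (0.002459 + 0.04442i)|1⟩

Rz(3.031) = [[e^(−iθ/2), 0], [0, e^(iθ/2)]] with e^(±iθ/2) = cos(θ/2) ± i·sin(θ/2); θ = 3.031, cos(θ/2) ≈ 0.0552682, sin(θ/2) ≈ 0.998472.
With a = amp(|0⟩) = 0.999 and b = amp(|1⟩) = 0.04449:
new amp(|0⟩) = (0.0552682 - 0.998472i)·a = (0.05521 - 0.9975i)
new amp(|1⟩) = (0.0552682 + 0.998472i)·b = (0.002459 + 0.04442i)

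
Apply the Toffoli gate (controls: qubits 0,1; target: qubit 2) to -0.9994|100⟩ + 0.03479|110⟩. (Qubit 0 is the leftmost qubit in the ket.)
-0.9994|100⟩ + 0.03479|111⟩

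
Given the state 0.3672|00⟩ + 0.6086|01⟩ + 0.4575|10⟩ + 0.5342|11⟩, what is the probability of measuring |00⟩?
0.1348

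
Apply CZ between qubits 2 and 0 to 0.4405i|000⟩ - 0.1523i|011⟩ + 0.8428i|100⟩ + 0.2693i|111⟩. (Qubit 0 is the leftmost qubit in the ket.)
0.4405i|000⟩ - 0.1523i|011⟩ + 0.8428i|100⟩ - 0.2693i|111⟩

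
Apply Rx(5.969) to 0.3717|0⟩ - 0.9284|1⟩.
(-0.3671 + 0.1452i)|0⟩ + (0.917 - 0.05815i)|1⟩

Rx(5.969) = [[cos(θ/2), −i·sin(θ/2)], [−i·sin(θ/2), cos(θ/2)]]; θ = 5.969, cos(θ/2) ≈ -0.987686, sin(θ/2) ≈ 0.156447.
With a = amp(|0⟩) = 0.3717 and b = amp(|1⟩) = -0.9284:
new amp(|0⟩) = (-0.987686)·a + (-0.156447i)·b = (-0.3671 + 0.1452i)
new amp(|1⟩) = (-0.156447i)·a + (-0.987686)·b = (0.917 - 0.05815i)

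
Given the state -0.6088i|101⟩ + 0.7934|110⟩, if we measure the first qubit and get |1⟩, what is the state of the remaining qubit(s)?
-0.6088i|01⟩ + 0.7934|10⟩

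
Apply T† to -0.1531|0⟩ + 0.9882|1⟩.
-0.1531|0⟩ + (0.6988 - 0.6988i)|1⟩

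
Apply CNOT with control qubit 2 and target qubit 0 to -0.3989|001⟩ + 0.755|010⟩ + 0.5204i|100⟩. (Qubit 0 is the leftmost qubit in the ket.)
0.755|010⟩ + 0.5204i|100⟩ - 0.3989|101⟩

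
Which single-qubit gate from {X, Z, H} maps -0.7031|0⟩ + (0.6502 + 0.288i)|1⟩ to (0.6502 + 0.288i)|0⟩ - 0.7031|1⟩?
X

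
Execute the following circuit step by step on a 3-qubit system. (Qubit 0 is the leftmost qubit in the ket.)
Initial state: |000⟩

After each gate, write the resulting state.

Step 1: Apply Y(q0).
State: i|100⟩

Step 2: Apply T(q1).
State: i|100⟩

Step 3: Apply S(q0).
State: -|100⟩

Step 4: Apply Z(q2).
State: -|100⟩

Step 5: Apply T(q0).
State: (-1/√2 - (1/√2)i)|100⟩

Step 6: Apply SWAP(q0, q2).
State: (-1/√2 - (1/√2)i)|001⟩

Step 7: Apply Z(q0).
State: (-1/√2 - (1/√2)i)|001⟩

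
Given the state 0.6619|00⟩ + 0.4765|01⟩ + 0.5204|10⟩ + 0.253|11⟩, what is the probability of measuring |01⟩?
0.2271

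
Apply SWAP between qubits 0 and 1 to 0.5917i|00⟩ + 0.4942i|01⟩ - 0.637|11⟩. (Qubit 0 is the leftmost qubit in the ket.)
0.5917i|00⟩ + 0.4942i|10⟩ - 0.637|11⟩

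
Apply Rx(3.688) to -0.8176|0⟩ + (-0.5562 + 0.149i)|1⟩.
(0.3641 + 0.5356i)|0⟩ + (0.1501 + 0.7471i)|1⟩

Rx(3.688) = [[cos(θ/2), −i·sin(θ/2)], [−i·sin(θ/2), cos(θ/2)]]; θ = 3.688, cos(θ/2) ≈ -0.269818, sin(θ/2) ≈ 0.962911.
With a = amp(|0⟩) = -0.8176 and b = amp(|1⟩) = (-0.5562 + 0.149i):
new amp(|0⟩) = (-0.269818)·a + (-0.962911i)·b = (0.3641 + 0.5356i)
new amp(|1⟩) = (-0.962911i)·a + (-0.269818)·b = (0.1501 + 0.7471i)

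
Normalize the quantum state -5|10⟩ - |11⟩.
-0.9806|10⟩ - 0.1961|11⟩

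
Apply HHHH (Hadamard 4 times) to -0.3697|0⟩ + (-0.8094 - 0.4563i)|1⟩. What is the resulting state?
-0.3697|0⟩ + (-0.8094 - 0.4563i)|1⟩

H² = I, so an even number of Hadamards cancels: H^4 = I and the state is unchanged.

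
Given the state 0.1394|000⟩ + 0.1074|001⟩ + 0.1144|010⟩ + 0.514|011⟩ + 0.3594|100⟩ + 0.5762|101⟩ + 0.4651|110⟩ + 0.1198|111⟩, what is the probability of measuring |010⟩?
0.01309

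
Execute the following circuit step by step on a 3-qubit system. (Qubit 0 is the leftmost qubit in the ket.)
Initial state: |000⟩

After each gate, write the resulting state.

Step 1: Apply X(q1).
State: |010⟩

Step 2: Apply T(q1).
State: (1/√2 + (1/√2)i)|010⟩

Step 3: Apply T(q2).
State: (1/√2 + (1/√2)i)|010⟩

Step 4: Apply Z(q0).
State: (1/√2 + (1/√2)i)|010⟩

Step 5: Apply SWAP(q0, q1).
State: (1/√2 + (1/√2)i)|100⟩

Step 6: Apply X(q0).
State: (1/√2 + (1/√2)i)|000⟩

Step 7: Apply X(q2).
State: (1/√2 + (1/√2)i)|001⟩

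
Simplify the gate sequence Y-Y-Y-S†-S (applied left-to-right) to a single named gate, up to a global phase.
Y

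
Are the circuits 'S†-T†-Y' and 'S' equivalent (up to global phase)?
No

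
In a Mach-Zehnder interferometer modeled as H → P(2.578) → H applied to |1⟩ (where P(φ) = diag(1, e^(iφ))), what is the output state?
(0.9227 - 0.2671i)|0⟩ + (0.07733 + 0.2671i)|1⟩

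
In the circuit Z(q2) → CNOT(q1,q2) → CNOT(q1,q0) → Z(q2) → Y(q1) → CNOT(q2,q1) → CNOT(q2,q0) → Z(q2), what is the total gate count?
8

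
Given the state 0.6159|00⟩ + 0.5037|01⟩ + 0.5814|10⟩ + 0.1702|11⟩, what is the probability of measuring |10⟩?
0.338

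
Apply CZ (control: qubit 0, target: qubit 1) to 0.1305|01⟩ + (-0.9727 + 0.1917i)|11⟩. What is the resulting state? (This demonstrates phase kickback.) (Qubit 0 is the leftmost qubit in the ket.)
0.1305|01⟩ + (0.9727 - 0.1917i)|11⟩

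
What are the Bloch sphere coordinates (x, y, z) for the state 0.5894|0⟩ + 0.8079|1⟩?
(0.9524, 0, -0.3053)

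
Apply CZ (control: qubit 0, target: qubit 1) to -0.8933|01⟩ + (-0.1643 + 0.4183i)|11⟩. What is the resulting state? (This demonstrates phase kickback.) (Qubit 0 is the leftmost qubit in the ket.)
-0.8933|01⟩ + (0.1643 - 0.4183i)|11⟩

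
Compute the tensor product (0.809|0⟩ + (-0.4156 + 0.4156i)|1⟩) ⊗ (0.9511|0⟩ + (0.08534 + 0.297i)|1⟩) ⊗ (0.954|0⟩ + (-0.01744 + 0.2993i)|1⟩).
0.734|000⟩ + (-0.01342 + 0.2303i)|001⟩ + (0.06586 + 0.2292i)|010⟩ + (-0.07312 + 0.01647i)|011⟩ + (-0.3771 + 0.3771i)|100⟩ + (-0.1114 - 0.1252i)|101⟩ + (-0.1516 - 0.08392i)|110⟩ + (0.0291 - 0.04602i)|111⟩

amp(|b₁b₂…⟩) = product of the factor amplitudes for bits b₁, b₂, …; only kets whose every factor amplitude is nonzero survive.
|000⟩: (0.809)(0.9511)(0.954) = 0.734
|001⟩: (0.809)(0.9511)(-0.01744 + 0.2993i) = (-0.01342 + 0.2303i)
|010⟩: (0.809)(0.08534 + 0.297i)(0.954) = (0.06586 + 0.2292i)
|011⟩: (0.809)(0.08534 + 0.297i)(-0.01744 + 0.2993i) = (-0.07312 + 0.01647i)
|100⟩: (-0.4156 + 0.4156i)(0.9511)(0.954) = (-0.3771 + 0.3771i)
|101⟩: (-0.4156 + 0.4156i)(0.9511)(-0.01744 + 0.2993i) = (-0.1114 - 0.1252i)
|110⟩: (-0.4156 + 0.4156i)(0.08534 + 0.297i)(0.954) = (-0.1516 - 0.08392i)
|111⟩: (-0.4156 + 0.4156i)(0.08534 + 0.297i)(-0.01744 + 0.2993i) = (0.0291 - 0.04602i)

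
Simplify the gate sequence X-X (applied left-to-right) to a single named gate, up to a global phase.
I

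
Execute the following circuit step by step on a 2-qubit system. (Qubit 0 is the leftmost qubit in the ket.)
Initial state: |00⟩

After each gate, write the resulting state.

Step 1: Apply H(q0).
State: 1/√2|00⟩ + 1/√2|10⟩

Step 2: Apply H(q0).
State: |00⟩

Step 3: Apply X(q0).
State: |10⟩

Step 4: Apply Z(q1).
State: |10⟩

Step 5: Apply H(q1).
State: 1/√2|10⟩ + 1/√2|11⟩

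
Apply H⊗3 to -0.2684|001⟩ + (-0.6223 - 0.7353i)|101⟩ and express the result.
(-0.3149 - 0.26i)|000⟩ + (0.3149 + 0.26i)|001⟩ + (-0.3149 - 0.26i)|010⟩ + (0.3149 + 0.26i)|011⟩ + (0.1251 + 0.26i)|100⟩ + (-0.1251 - 0.26i)|101⟩ + (0.1251 + 0.26i)|110⟩ + (-0.1251 - 0.26i)|111⟩

H⊗3 gives amp(|y⟩) = (1/2√2) Σ_x (−1)^(x·y) amp(|x⟩), where x·y is the number of positions in which both x and y have a 1.
|000⟩: (-0.2684 + (-0.6223 - 0.7353i))/(2√2) = (-0.3149 - 0.26i)
|001⟩: (0.2684 - (-0.6223 - 0.7353i))/(2√2) = (0.3149 + 0.26i)
|010⟩: (-0.2684 + (-0.6223 - 0.7353i))/(2√2) = (-0.3149 - 0.26i)
|011⟩: (0.2684 - (-0.6223 - 0.7353i))/(2√2) = (0.3149 + 0.26i)
|100⟩: (-0.2684 - (-0.6223 - 0.7353i))/(2√2) = (0.1251 + 0.26i)
|101⟩: (0.2684 + (-0.6223 - 0.7353i))/(2√2) = (-0.1251 - 0.26i)
|110⟩: (-0.2684 - (-0.6223 - 0.7353i))/(2√2) = (0.1251 + 0.26i)
|111⟩: (0.2684 + (-0.6223 - 0.7353i))/(2√2) = (-0.1251 - 0.26i)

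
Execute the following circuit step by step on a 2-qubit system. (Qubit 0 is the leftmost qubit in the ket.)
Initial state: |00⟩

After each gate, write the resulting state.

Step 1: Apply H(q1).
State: 1/√2|00⟩ + 1/√2|01⟩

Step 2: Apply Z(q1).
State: 1/√2|00⟩ - 1/√2|01⟩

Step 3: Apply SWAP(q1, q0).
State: 1/√2|00⟩ - 1/√2|10⟩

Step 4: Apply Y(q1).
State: (1/√2)i|01⟩ - (1/√2)i|11⟩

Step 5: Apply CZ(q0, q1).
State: (1/√2)i|01⟩ + (1/√2)i|11⟩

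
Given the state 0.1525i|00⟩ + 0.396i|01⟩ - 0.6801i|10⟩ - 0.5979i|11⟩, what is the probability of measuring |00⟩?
0.02326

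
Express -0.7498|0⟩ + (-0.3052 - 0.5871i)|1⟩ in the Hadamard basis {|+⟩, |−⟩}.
(-0.746 - 0.4151i)|+⟩ + (-0.3144 + 0.4151i)|−⟩

With |ψ⟩ = α|0⟩ + β|1⟩, the Hadamard-basis coefficients are ⟨+|ψ⟩ = (α + β)/√2 and ⟨−|ψ⟩ = (α − β)/√2.
Here α = -0.7498, β = (-0.3052 - 0.5871i): (α + β)/√2 = (-0.746 - 0.4151i), (α − β)/√2 = (-0.3144 + 0.4151i).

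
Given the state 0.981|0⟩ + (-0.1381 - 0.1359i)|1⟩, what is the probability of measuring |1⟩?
0.03754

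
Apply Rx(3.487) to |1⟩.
-0.9851i|0⟩ - 0.1718|1⟩

Rx(3.487) = [[cos(θ/2), −i·sin(θ/2)], [−i·sin(θ/2), cos(θ/2)]]; θ = 3.487, cos(θ/2) ≈ -0.171846, sin(θ/2) ≈ 0.985124.
With a = amp(|0⟩) = 0 and b = amp(|1⟩) = 1:
new amp(|0⟩) = (-0.171846)·a + (-0.985124i)·b = -0.9851i
new amp(|1⟩) = (-0.985124i)·a + (-0.171846)·b = -0.1718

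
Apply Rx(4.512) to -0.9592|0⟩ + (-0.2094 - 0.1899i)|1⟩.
(0.46 + 0.1621i)|0⟩ + (0.1325 + 0.8629i)|1⟩

Rx(4.512) = [[cos(θ/2), −i·sin(θ/2)], [−i·sin(θ/2), cos(θ/2)]]; θ = 4.512, cos(θ/2) ≈ -0.632831, sin(θ/2) ≈ 0.77429.
With a = amp(|0⟩) = -0.9592 and b = amp(|1⟩) = (-0.2094 - 0.1899i):
new amp(|0⟩) = (-0.632831)·a + (-0.77429i)·b = (0.46 + 0.1621i)
new amp(|1⟩) = (-0.77429i)·a + (-0.632831)·b = (0.1325 + 0.8629i)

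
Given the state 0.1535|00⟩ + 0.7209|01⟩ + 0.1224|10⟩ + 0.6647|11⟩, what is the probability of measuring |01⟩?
0.5197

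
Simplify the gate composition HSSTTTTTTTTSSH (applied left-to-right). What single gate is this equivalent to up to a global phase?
I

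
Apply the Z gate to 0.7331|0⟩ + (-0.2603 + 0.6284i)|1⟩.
0.7331|0⟩ + (0.2603 - 0.6284i)|1⟩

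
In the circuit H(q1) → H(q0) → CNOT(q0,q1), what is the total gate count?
3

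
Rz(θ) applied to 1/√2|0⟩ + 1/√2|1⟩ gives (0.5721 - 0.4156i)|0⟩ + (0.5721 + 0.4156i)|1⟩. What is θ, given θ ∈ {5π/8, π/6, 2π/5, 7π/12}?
2π/5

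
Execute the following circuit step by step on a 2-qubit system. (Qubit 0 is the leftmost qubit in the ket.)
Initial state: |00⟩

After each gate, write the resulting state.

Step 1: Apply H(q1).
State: 1/√2|00⟩ + 1/√2|01⟩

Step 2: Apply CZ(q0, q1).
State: 1/√2|00⟩ + 1/√2|01⟩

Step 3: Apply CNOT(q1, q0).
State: 1/√2|00⟩ + 1/√2|11⟩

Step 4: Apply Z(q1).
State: 1/√2|00⟩ - 1/√2|11⟩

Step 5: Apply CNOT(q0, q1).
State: 1/√2|00⟩ - 1/√2|10⟩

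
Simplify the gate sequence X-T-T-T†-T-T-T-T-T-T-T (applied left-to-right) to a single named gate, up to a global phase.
X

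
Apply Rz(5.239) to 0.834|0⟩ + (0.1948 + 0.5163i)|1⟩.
(-0.7229 - 0.4159i)|0⟩ + (-0.4263 - 0.3504i)|1⟩

Rz(5.239) = [[e^(−iθ/2), 0], [0, e^(iθ/2)]] with e^(±iθ/2) = cos(θ/2) ± i·sin(θ/2); θ = 5.239, cos(θ/2) ≈ -0.866777, sin(θ/2) ≈ 0.498695.
With a = amp(|0⟩) = 0.834 and b = amp(|1⟩) = (0.1948 + 0.5163i):
new amp(|0⟩) = (-0.866777 - 0.498695i)·a = (-0.7229 - 0.4159i)
new amp(|1⟩) = (-0.866777 + 0.498695i)·b = (-0.4263 - 0.3504i)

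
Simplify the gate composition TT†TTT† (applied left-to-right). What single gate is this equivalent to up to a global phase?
T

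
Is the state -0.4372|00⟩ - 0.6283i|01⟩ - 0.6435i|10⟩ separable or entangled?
Entangled

Writing the state as a|00⟩ + b|01⟩ + c|10⟩ + d|11⟩, it is a product state iff ad − bc = 0.
Here (a, b, c, d) = (-0.4372, -0.6283i, -0.6435i, 0): ad − bc = (-0.4372)(0) − (-0.6283i)(-0.6435i) = 0.4043 ≠ 0, so the state is entangled.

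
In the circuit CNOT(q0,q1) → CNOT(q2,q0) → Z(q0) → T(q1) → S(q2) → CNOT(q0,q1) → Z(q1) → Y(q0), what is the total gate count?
8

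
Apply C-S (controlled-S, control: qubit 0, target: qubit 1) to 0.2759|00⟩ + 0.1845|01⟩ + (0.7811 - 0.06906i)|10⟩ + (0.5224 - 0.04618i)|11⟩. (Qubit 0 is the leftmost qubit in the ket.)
0.2759|00⟩ + 0.1845|01⟩ + (0.7811 - 0.06906i)|10⟩ + (0.04618 + 0.5224i)|11⟩

C-S leaves the control-|0⟩ kets |00⟩, |01⟩ unchanged and applies S to qubit 1 on the control-|1⟩ pair (|10⟩, |11⟩).
S = [[1, 0], [0, i]].
With a = amp(|10⟩) = (0.7811 - 0.06906i) and b = amp(|11⟩) = (0.5224 - 0.04618i):
new amp(|10⟩) = (1)·a = (0.7811 - 0.06906i)
new amp(|11⟩) = (i)·b = (0.04618 + 0.5224i)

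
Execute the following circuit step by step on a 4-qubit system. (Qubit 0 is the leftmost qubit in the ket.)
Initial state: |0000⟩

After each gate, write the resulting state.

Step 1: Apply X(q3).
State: |0001⟩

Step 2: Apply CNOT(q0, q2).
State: |0001⟩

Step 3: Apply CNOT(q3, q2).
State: |0011⟩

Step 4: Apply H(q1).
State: 1/√2|0011⟩ + 1/√2|0111⟩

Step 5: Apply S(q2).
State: (1/√2)i|0011⟩ + (1/√2)i|0111⟩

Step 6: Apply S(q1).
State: (1/√2)i|0011⟩ - 1/√2|0111⟩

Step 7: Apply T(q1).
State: (1/√2)i|0011⟩ + (-1/2 - (1/2)i)|0111⟩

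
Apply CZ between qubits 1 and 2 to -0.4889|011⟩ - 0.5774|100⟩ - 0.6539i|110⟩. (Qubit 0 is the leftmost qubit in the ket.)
0.4889|011⟩ - 0.5774|100⟩ - 0.6539i|110⟩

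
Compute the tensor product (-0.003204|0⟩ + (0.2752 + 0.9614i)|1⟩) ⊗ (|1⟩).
-0.003204|01⟩ + (0.2752 + 0.9614i)|11⟩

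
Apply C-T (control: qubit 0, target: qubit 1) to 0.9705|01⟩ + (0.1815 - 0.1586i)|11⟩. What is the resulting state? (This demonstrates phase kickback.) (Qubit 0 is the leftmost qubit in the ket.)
0.9705|01⟩ + (0.2405 + 0.01619i)|11⟩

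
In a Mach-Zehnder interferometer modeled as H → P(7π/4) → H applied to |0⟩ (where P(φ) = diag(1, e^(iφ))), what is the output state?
(0.8536 - (1/√8)i)|0⟩ + (0.1464 + (1/√8)i)|1⟩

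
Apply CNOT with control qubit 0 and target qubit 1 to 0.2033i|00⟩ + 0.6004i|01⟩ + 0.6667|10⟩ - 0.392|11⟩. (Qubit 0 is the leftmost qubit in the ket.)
0.2033i|00⟩ + 0.6004i|01⟩ - 0.392|10⟩ + 0.6667|11⟩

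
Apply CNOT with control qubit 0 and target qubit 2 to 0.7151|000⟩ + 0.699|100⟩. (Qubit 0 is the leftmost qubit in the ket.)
0.7151|000⟩ + 0.699|101⟩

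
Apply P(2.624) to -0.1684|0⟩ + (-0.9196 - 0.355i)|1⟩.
-0.1684|0⟩ + (0.9748 - 0.1465i)|1⟩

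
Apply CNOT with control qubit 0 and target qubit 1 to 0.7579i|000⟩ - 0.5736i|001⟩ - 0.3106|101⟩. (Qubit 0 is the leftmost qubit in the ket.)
0.7579i|000⟩ - 0.5736i|001⟩ - 0.3106|111⟩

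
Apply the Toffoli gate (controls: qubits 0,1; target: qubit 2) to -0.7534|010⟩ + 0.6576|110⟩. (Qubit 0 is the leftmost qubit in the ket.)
-0.7534|010⟩ + 0.6576|111⟩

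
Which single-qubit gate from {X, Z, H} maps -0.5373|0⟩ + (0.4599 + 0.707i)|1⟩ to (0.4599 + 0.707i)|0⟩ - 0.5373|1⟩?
X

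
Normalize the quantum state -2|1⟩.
-|1⟩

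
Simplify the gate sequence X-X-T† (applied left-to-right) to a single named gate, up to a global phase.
T†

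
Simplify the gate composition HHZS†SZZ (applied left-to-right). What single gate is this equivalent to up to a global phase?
Z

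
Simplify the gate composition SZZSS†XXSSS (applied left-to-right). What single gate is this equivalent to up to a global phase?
I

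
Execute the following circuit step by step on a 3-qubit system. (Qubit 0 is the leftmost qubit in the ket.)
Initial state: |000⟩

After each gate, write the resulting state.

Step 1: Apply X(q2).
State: |001⟩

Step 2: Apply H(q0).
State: 1/√2|001⟩ + 1/√2|101⟩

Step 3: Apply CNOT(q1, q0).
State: 1/√2|001⟩ + 1/√2|101⟩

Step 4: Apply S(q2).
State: (1/√2)i|001⟩ + (1/√2)i|101⟩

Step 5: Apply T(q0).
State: (1/√2)i|001⟩ + (-1/2 + (1/2)i)|101⟩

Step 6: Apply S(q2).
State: -1/√2|001⟩ + (-1/2 - (1/2)i)|101⟩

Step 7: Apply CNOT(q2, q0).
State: (-1/2 - (1/2)i)|001⟩ - 1/√2|101⟩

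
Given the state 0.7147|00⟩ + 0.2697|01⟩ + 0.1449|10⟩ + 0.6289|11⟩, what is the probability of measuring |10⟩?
0.021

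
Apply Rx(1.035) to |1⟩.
-0.4947i|0⟩ + 0.8691|1⟩

Rx(1.035) = [[cos(θ/2), −i·sin(θ/2)], [−i·sin(θ/2), cos(θ/2)]]; θ = 1.035, cos(θ/2) ≈ 0.869059, sin(θ/2) ≈ 0.494709.
With a = amp(|0⟩) = 0 and b = amp(|1⟩) = 1:
new amp(|0⟩) = (0.869059)·a + (-0.494709i)·b = -0.4947i
new amp(|1⟩) = (-0.494709i)·a + (0.869059)·b = 0.8691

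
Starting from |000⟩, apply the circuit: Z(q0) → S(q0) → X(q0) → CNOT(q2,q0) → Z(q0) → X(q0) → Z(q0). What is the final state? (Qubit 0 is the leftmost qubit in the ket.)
-|000⟩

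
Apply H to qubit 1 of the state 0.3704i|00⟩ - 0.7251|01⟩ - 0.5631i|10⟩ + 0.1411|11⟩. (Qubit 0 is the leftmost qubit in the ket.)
(-0.5127 + 0.2619i)|00⟩ + (0.5127 + 0.2619i)|01⟩ + (0.09977 - 0.3982i)|10⟩ + (-0.09977 - 0.3982i)|11⟩

H on qubit 1 mixes each pair of kets that differ only in qubit 1: amplitudes (a, b) of (|…0…⟩, |…1…⟩) become ((a + b)/√2, (a − b)/√2). Kets absent from the input have amplitude 0.
(|00⟩, |01⟩): (a, b) = (0.3704i, -0.7251) → ((-0.5127 + 0.2619i), (0.5127 + 0.2619i))
(|10⟩, |11⟩): (a, b) = (-0.5631i, 0.1411) → ((0.09977 - 0.3982i), (-0.09977 - 0.3982i))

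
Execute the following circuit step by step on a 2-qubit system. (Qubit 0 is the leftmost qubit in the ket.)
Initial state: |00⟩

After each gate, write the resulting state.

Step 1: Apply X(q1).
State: |01⟩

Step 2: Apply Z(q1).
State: -|01⟩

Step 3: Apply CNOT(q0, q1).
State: -|01⟩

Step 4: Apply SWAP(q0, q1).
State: -|10⟩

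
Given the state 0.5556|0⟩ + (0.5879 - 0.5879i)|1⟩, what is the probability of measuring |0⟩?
0.3087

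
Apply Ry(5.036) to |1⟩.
-0.584|0⟩ - 0.8118|1⟩

Ry(5.036) = [[cos(θ/2), −sin(θ/2)], [sin(θ/2), cos(θ/2)]]; θ = 5.036, cos(θ/2) ≈ -0.811786, sin(θ/2) ≈ 0.583955.
With a = amp(|0⟩) = 0 and b = amp(|1⟩) = 1:
new amp(|0⟩) = (-0.811786)·a + (-0.583955)·b = -0.584
new amp(|1⟩) = (0.583955)·a + (-0.811786)·b = -0.8118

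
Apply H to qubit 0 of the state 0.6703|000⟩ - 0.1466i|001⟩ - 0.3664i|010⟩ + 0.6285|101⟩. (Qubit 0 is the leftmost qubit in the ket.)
0.474|000⟩ + (0.4444 - 0.1037i)|001⟩ - 0.2591i|010⟩ + 0.474|100⟩ + (-0.4444 - 0.1037i)|101⟩ - 0.2591i|110⟩

H on qubit 0 mixes each pair of kets that differ only in qubit 0: amplitudes (a, b) of (|…0…⟩, |…1…⟩) become ((a + b)/√2, (a − b)/√2). Kets absent from the input have amplitude 0.
(|000⟩, |100⟩): (a, b) = (0.6703, 0) → (0.474, 0.474)
(|001⟩, |101⟩): (a, b) = (-0.1466i, 0.6285) → ((0.4444 - 0.1037i), (-0.4444 - 0.1037i))
(|010⟩, |110⟩): (a, b) = (-0.3664i, 0) → (-0.2591i, -0.2591i)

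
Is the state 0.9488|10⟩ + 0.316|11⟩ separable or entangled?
Separable

Writing the state as a|00⟩ + b|01⟩ + c|10⟩ + d|11⟩, it is a product state iff ad − bc = 0.
Here (a, b, c, d) = (0, 0, 0.9488, 0.316): ad − bc = (0)(0.316) − (0)(0.9488) = 0, so the state is separable.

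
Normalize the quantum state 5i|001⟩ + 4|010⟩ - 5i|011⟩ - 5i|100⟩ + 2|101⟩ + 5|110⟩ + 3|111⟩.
0.4402i|001⟩ + 0.3522|010⟩ - 0.4402i|011⟩ - 0.4402i|100⟩ + 0.1761|101⟩ + 0.4402|110⟩ + 0.2641|111⟩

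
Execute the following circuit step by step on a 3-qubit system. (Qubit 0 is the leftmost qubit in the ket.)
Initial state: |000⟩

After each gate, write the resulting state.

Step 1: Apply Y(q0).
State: i|100⟩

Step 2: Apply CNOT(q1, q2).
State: i|100⟩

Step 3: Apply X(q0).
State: i|000⟩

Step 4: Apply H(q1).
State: (1/√2)i|000⟩ + (1/√2)i|010⟩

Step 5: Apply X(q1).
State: (1/√2)i|000⟩ + (1/√2)i|010⟩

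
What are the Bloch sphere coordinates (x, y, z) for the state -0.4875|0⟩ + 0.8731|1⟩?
(-0.8513, 0, -0.5246)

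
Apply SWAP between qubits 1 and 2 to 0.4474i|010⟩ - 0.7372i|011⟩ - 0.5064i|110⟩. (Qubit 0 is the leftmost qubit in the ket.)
0.4474i|001⟩ - 0.7372i|011⟩ - 0.5064i|101⟩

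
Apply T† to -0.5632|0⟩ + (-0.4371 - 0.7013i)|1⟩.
-0.5632|0⟩ + (-0.805 - 0.1868i)|1⟩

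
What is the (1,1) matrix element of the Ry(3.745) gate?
-0.2971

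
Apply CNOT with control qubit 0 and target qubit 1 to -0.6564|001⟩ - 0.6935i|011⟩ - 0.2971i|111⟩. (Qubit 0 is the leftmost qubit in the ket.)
-0.6564|001⟩ - 0.6935i|011⟩ - 0.2971i|101⟩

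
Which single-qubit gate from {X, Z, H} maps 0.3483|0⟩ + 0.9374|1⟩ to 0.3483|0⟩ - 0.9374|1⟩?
Z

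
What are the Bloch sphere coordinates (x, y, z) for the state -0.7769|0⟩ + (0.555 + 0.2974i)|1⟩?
(-0.8624, -0.4621, 0.2071)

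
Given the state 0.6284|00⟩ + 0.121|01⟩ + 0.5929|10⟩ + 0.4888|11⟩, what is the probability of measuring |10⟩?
0.3515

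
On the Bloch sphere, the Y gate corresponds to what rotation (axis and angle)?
Rotation by π around the y-axis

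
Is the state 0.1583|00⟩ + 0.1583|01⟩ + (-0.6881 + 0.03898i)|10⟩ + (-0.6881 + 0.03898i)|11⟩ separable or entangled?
Separable

Writing the state as a|00⟩ + b|01⟩ + c|10⟩ + d|11⟩, it is a product state iff ad − bc = 0.
Here (a, b, c, d) = (0.1583, 0.1583, (-0.6881 + 0.03898i), (-0.6881 + 0.03898i)): ad − bc = (0.1583)(-0.6881 + 0.03898i) − (0.1583)(-0.6881 + 0.03898i) = 0, so the state is separable.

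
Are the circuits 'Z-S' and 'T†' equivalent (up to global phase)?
No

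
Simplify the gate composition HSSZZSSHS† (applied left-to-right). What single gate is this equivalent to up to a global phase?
S†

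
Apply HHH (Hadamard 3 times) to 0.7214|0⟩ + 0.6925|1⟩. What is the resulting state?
0.9998|0⟩ + 0.02044|1⟩

H² = I, so H^3 = H: a single Hadamard. With (a, b) = (0.7214, 0.6925), H gives ((a + b)/√2, (a − b)/√2) = (0.9998, 0.02044).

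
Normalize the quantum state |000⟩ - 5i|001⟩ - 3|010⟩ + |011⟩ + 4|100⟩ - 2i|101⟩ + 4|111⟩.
0.1179|000⟩ - 0.5893i|001⟩ - 1/√8|010⟩ + 0.1179|011⟩ + 0.4714|100⟩ - 0.2357i|101⟩ + 0.4714|111⟩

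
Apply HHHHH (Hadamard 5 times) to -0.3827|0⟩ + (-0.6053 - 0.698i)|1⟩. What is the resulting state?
(-0.6986 - 0.4936i)|0⟩ + (0.1574 + 0.4936i)|1⟩

H² = I, so H^5 = H: a single Hadamard. With (a, b) = (-0.3827, (-0.6053 - 0.698i)), H gives ((a + b)/√2, (a − b)/√2) = ((-0.6986 - 0.4936i), (0.1574 + 0.4936i)).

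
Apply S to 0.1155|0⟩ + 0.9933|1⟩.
0.1155|0⟩ + 0.9933i|1⟩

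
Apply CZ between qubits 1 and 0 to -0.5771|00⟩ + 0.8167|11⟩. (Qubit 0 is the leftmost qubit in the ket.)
-0.5771|00⟩ - 0.8167|11⟩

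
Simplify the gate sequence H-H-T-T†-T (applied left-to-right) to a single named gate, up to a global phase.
T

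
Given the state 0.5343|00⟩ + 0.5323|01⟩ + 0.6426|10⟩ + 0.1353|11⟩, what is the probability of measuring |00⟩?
0.2855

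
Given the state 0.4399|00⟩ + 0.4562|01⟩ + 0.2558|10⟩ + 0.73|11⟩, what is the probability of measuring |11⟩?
0.5329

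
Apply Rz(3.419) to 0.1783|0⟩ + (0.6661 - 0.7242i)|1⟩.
(-0.02465 - 0.1766i)|0⟩ + (0.6252 + 0.7598i)|1⟩

Rz(3.419) = [[e^(−iθ/2), 0], [0, e^(iθ/2)]] with e^(±iθ/2) = cos(θ/2) ± i·sin(θ/2); θ = 3.419, cos(θ/2) ≈ -0.138259, sin(θ/2) ≈ 0.990396.
With a = amp(|0⟩) = 0.1783 and b = amp(|1⟩) = (0.6661 - 0.7242i):
new amp(|0⟩) = (-0.138259 - 0.990396i)·a = (-0.02465 - 0.1766i)
new amp(|1⟩) = (-0.138259 + 0.990396i)·b = (0.6252 + 0.7598i)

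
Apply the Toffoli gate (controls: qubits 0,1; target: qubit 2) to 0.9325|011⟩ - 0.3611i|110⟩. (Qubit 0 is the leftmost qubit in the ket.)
0.9325|011⟩ - 0.3611i|111⟩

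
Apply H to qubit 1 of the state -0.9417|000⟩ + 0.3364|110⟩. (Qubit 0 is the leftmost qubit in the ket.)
-0.6659|000⟩ - 0.6659|010⟩ + 0.2379|100⟩ - 0.2379|110⟩

H on qubit 1 mixes each pair of kets that differ only in qubit 1: amplitudes (a, b) of (|…0…⟩, |…1…⟩) become ((a + b)/√2, (a − b)/√2). Kets absent from the input have amplitude 0.
(|000⟩, |010⟩): (a, b) = (-0.9417, 0) → (-0.6659, -0.6659)
(|100⟩, |110⟩): (a, b) = (0, 0.3364) → (0.2379, -0.2379)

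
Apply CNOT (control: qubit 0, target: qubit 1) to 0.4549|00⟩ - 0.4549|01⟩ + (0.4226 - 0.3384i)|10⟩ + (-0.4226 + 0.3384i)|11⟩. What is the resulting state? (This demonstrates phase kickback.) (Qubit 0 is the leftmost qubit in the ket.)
0.4549|00⟩ - 0.4549|01⟩ + (-0.4226 + 0.3384i)|10⟩ + (0.4226 - 0.3384i)|11⟩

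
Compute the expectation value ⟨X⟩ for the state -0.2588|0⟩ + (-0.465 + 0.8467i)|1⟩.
0.2407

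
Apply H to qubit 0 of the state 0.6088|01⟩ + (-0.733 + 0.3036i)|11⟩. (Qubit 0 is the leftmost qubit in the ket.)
(-0.08782 + 0.2147i)|01⟩ + (0.9488 - 0.2147i)|11⟩

H on qubit 0 mixes each pair of kets that differ only in qubit 0: amplitudes (a, b) of (|…0…⟩, |…1…⟩) become ((a + b)/√2, (a − b)/√2). Kets absent from the input have amplitude 0.
(|01⟩, |11⟩): (a, b) = (0.6088, (-0.733 + 0.3036i)) → ((-0.08782 + 0.2147i), (0.9488 - 0.2147i))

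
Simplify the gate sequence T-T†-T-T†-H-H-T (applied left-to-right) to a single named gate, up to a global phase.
T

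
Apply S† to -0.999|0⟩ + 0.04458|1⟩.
-0.999|0⟩ - 0.04458i|1⟩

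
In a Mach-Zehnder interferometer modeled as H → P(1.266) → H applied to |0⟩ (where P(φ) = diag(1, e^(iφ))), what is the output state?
(0.65 + 0.477i)|0⟩ + (0.35 - 0.477i)|1⟩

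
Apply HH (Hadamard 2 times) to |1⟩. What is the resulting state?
|1⟩

H² = I, so an even number of Hadamards cancels: H^2 = I and the state is unchanged.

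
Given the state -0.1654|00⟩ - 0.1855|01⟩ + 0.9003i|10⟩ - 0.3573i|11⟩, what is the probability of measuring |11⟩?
0.1277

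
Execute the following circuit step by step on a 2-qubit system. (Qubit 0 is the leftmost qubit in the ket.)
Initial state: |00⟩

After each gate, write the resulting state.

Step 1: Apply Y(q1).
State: i|01⟩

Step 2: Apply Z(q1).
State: -i|01⟩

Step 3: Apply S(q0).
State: -i|01⟩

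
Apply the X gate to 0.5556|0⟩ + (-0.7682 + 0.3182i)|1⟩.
(-0.7682 + 0.3182i)|0⟩ + 0.5556|1⟩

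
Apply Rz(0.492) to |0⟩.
(0.9699 - 0.2435i)|0⟩

Rz(0.492) = [[e^(−iθ/2), 0], [0, e^(iθ/2)]] with e^(±iθ/2) = cos(θ/2) ± i·sin(θ/2); θ = 0.492, cos(θ/2) ≈ 0.969894, sin(θ/2) ≈ 0.243526.
With a = amp(|0⟩) = 1 and b = amp(|1⟩) = 0:
new amp(|0⟩) = (0.969894 - 0.243526i)·a = (0.9699 - 0.2435i)
new amp(|1⟩) = (0.969894 + 0.243526i)·b = 0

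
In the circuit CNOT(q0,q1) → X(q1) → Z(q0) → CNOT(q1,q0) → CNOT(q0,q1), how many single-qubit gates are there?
2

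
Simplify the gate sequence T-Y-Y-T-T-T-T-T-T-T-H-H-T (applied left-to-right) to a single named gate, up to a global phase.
T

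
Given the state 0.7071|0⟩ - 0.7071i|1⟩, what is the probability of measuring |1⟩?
0.5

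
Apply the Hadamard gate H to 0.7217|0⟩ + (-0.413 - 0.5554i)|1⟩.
(0.2183 - 0.3927i)|0⟩ + (0.8024 + 0.3927i)|1⟩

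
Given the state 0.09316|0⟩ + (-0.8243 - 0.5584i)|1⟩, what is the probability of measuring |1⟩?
0.9913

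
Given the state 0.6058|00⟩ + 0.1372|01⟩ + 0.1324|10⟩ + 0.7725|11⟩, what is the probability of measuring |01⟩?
0.01882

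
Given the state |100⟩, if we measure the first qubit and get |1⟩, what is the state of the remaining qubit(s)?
|00⟩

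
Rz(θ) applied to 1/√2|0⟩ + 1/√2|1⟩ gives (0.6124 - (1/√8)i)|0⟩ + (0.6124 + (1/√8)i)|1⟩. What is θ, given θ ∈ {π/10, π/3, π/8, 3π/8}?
π/3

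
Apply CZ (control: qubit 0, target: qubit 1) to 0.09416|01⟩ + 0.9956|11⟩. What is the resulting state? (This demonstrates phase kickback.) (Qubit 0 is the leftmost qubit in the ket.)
0.09416|01⟩ - 0.9956|11⟩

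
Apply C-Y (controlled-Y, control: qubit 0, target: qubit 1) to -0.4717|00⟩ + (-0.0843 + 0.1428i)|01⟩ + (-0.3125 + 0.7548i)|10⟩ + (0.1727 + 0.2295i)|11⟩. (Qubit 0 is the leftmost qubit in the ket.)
-0.4717|00⟩ + (-0.0843 + 0.1428i)|01⟩ + (0.2295 - 0.1727i)|10⟩ + (-0.7548 - 0.3125i)|11⟩

C-Y leaves the control-|0⟩ kets |00⟩, |01⟩ unchanged and applies Y to qubit 1 on the control-|1⟩ pair (|10⟩, |11⟩).
Y = [[0, -i], [i, 0]].
With a = amp(|10⟩) = (-0.3125 + 0.7548i) and b = amp(|11⟩) = (0.1727 + 0.2295i):
new amp(|10⟩) = (-i)·b = (0.2295 - 0.1727i)
new amp(|11⟩) = (i)·a = (-0.7548 - 0.3125i)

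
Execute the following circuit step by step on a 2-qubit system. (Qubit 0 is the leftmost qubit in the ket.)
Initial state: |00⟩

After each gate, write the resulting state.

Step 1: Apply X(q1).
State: |01⟩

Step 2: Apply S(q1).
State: i|01⟩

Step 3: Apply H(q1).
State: (1/√2)i|00⟩ - (1/√2)i|01⟩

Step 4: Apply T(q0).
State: (1/√2)i|00⟩ - (1/√2)i|01⟩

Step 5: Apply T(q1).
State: (1/√2)i|00⟩ + (1/2 - (1/2)i)|01⟩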